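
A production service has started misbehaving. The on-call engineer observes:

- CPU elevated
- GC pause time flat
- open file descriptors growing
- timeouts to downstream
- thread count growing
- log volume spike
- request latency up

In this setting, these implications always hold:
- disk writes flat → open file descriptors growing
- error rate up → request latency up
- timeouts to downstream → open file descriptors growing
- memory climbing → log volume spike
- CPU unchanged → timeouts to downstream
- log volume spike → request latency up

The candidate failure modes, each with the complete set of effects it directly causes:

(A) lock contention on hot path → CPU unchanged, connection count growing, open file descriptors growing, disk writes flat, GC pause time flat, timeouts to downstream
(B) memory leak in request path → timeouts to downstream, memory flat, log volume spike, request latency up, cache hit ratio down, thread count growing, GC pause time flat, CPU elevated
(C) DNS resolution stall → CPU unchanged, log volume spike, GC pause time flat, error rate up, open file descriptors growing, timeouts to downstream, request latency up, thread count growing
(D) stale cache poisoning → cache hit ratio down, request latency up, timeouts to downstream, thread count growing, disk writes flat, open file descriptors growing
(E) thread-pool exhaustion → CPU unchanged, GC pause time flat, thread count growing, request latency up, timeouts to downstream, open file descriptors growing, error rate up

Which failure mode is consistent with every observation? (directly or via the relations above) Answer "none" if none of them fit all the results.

Checking each candidate against the observations:
(A) lock contention on hot path — CPU elevated miss; GC pause time flat match; open file descriptors growing match; timeouts to downstream match; thread count growing miss; log volume spike miss; request latency up miss
(B) memory leak in request path — accounts for every observation (open file descriptors growing through timeouts to downstream → open file descriptors growing)
(C) DNS resolution stall — CPU elevated miss; GC pause time flat match; open file descriptors growing match; timeouts to downstream match; thread count growing match; log volume spike match; request latency up match
(D) stale cache poisoning — does not account for CPU elevated, GC pause time flat, log volume spike
(E) thread-pool exhaustion — fails on CPU elevated, log volume spike (predicts CPU unchanged, not CPU elevated)
(B) alone accounts for all the evidence.

B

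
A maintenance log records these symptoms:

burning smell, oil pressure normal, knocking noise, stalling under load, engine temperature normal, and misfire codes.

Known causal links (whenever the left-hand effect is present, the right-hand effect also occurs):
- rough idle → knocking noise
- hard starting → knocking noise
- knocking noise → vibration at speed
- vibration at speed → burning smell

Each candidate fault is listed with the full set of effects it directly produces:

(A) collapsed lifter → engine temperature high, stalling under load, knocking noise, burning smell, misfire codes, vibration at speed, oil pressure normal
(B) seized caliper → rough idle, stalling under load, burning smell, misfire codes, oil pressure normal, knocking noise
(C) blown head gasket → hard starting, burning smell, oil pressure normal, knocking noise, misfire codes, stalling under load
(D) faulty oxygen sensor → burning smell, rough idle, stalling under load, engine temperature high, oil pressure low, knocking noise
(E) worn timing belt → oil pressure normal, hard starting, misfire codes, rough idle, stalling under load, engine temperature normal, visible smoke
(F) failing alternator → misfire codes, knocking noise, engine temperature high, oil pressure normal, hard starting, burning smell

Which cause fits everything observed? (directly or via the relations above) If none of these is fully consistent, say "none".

Checking each candidate against the observations:
(A) collapsed lifter — fails on engine temperature normal (predicts engine temperature high, not engine temperature normal)
(B) seized caliper — burning smell ✓; oil pressure normal ✓; knocking noise ✓; stalling under load ✓; engine temperature normal ✗; misfire codes ✓
(C) blown head gasket — does not account for engine temperature normal
(D) faulty oxygen sensor — burning smell ✓; oil pressure normal ✗; knocking noise ✓; stalling under load ✓; engine temperature normal ✗; misfire codes ✗
(E) worn timing belt — burning smell ✓ (by hard starting → knocking noise → vibration at speed → burning smell); oil pressure normal ✓; knocking noise ✓ (by hard starting → knocking noise); stalling under load ✓; engine temperature normal ✓; misfire codes ✓
(F) failing alternator — fails on stalling under load, engine temperature normal (predicts engine temperature high, not engine temperature normal)
(E) alone accounts for all the evidence.

E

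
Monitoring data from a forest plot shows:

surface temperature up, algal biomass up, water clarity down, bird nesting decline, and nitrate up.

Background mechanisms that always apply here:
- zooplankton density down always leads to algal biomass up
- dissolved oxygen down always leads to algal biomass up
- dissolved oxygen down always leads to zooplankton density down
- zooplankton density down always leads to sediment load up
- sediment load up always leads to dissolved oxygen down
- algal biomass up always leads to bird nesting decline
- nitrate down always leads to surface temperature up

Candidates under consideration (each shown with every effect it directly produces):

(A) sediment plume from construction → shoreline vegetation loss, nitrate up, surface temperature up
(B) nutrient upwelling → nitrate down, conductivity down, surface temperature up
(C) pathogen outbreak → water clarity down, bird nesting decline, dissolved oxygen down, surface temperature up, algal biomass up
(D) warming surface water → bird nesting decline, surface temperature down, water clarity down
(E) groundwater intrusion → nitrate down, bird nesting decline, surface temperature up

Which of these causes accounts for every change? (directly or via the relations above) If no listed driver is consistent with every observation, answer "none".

none

Per-candidate check:
(A) sediment plume from construction — surface temperature up ✓; algal biomass up ✗; water clarity down ✗; bird nesting decline ✗; nitrate up ✓
(B) nutrient upwelling — surface temperature up ✓; algal biomass up ✗; water clarity down ✗; bird nesting decline ✗; nitrate up ✗
(C) pathogen outbreak — does not account for nitrate up
(D) warming surface water — surface temperature up ✗; algal biomass up ✗; water clarity down ✓; bird nesting decline ✓; nitrate up ✗
(E) groundwater intrusion — fails on algal biomass up, water clarity down, nitrate up (predicts nitrate down, not nitrate up)
No candidate is consistent with all observations.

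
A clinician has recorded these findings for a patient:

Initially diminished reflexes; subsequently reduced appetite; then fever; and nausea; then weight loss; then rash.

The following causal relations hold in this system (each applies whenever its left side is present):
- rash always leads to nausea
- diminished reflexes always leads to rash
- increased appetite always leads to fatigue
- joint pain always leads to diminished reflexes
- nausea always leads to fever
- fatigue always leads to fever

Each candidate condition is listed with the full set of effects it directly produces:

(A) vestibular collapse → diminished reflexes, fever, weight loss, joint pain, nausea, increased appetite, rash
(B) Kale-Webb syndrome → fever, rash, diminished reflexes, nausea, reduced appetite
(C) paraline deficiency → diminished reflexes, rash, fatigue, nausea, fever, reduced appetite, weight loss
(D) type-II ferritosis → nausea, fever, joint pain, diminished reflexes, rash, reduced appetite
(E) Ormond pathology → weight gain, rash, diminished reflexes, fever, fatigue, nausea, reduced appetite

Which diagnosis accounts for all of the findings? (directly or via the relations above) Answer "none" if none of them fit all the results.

Checking each candidate against the observations:
(A) vestibular collapse — fails on reduced appetite (predicts increased appetite, not reduced appetite)
(B) Kale-Webb syndrome — diminished reflexes yes; reduced appetite yes; fever yes; nausea yes; weight loss NO; rash yes
(C) paraline deficiency — diminished reflexes yes; reduced appetite yes; fever yes; nausea yes; weight loss yes; rash yes
(D) type-II ferritosis — diminished reflexes yes; reduced appetite yes; fever yes; nausea yes; weight loss NO; rash yes
(E) Ormond pathology — fails on weight loss (predicts weight gain, not weight loss)
Only (C) is consistent with every observation.

C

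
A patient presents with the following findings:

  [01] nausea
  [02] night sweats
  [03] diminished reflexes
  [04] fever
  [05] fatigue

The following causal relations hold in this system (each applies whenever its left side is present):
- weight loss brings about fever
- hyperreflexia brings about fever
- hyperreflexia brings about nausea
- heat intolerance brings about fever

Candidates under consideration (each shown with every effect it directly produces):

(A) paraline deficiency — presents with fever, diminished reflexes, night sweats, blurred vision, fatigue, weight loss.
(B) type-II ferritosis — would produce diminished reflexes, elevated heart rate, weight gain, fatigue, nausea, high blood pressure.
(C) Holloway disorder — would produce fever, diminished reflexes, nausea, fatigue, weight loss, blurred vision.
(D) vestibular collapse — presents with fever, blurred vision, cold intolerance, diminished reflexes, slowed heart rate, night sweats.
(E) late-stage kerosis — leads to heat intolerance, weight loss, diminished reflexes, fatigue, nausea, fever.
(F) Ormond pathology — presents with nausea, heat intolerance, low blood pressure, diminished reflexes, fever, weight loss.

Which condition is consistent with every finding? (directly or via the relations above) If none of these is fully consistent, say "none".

none

Checking each candidate against the observations:
(A) paraline deficiency — nausea ✗; night sweats ✓; diminished reflexes ✓; fever ✓; fatigue ✓
(B) type-II ferritosis — nausea ✓; night sweats ✗; diminished reflexes ✓; fever ✗; fatigue ✓
(C) Holloway disorder — nausea ✓; night sweats ✗; diminished reflexes ✓; fever ✓; fatigue ✓
(D) vestibular collapse — does not account for nausea, fatigue
(E) late-stage kerosis — nausea ✓; night sweats ✗; diminished reflexes ✓; fever ✓; fatigue ✓
(F) Ormond pathology — nausea ✓; night sweats ✗; diminished reflexes ✓; fever ✓; fatigue ✗
No candidate is consistent with all observations.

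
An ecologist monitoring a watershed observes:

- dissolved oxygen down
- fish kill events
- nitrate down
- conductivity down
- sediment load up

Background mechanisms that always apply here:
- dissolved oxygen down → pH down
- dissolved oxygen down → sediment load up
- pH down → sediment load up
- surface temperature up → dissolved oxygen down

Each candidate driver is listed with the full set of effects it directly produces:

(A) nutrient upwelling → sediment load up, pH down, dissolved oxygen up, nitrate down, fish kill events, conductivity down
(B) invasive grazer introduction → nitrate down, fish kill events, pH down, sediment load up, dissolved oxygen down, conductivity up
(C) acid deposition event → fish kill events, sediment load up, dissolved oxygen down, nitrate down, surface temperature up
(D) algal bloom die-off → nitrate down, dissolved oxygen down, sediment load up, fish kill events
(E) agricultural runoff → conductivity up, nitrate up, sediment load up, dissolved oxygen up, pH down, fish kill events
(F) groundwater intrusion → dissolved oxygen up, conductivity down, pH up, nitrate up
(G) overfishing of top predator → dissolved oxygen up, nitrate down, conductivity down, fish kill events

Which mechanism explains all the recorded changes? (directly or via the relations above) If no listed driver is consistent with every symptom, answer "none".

none

Checking each candidate against the observations:
(A) nutrient upwelling — dissolved oxygen down -; fish kill events +; nitrate down +; conductivity down +; sediment load up +
(B) invasive grazer introduction — dissolved oxygen down +; fish kill events +; nitrate down +; conductivity down -; sediment load up +
(C) acid deposition event — does not account for conductivity down
(D) algal bloom die-off — dissolved oxygen down +; fish kill events +; nitrate down +; conductivity down -; sediment load up +
(E) agricultural runoff — dissolved oxygen down -; fish kill events +; nitrate down -; conductivity down -; sediment load up +
(F) groundwater intrusion — dissolved oxygen down -; fish kill events -; nitrate down -; conductivity down +; sediment load up -
(G) overfishing of top predator — dissolved oxygen down -; fish kill events +; nitrate down +; conductivity down +; sediment load up -
None of the listed candidates fits everything.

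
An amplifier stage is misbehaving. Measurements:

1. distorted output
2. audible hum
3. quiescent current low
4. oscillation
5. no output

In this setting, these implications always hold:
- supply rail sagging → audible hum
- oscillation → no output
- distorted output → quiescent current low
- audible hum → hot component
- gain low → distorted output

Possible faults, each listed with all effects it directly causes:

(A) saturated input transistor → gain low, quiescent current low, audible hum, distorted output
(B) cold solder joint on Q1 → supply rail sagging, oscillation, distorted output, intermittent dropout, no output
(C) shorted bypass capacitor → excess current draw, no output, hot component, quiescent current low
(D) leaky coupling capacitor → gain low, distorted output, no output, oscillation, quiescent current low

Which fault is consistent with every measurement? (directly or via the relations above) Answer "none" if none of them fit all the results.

B

For each candidate, compare predicted effects to what was observed:
(A) saturated input transistor — does not account for oscillation, no output
(B) cold solder joint on Q1 — accounts for every observation (audible hum via supply rail sagging → audible hum)
(C) shorted bypass capacitor — distorted output -; audible hum -; quiescent current low +; oscillation -; no output +
(D) leaky coupling capacitor — distorted output +; audible hum -; quiescent current low +; oscillation +; no output +
Only (B) is consistent with every observation.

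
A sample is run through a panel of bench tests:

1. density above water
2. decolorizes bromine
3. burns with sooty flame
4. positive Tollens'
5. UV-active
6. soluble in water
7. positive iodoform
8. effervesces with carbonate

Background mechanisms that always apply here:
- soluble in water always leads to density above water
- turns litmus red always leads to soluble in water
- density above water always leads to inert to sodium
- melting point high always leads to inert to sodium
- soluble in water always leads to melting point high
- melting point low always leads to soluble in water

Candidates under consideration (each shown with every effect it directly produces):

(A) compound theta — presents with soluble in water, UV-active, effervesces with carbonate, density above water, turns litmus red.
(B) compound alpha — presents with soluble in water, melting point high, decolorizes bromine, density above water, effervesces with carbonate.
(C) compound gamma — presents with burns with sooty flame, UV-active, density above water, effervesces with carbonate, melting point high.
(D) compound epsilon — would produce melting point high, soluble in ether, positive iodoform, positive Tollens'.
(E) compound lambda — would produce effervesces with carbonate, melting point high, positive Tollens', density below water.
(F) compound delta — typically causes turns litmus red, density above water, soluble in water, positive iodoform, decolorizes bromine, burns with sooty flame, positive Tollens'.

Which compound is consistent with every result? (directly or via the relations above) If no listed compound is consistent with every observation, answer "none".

none

For each candidate, compare predicted effects to what was observed:
(A) compound theta — density above water ✓; decolorizes bromine ✗; burns with sooty flame ✗; positive Tollens' ✗; UV-active ✓; soluble in water ✓; positive iodoform ✗; effervesces with carbonate ✓
(B) compound alpha — does not account for burns with sooty flame, positive Tollens', UV-active, positive iodoform
(C) compound gamma — does not account for decolorizes bromine, positive Tollens', soluble in water, positive iodoform
(D) compound epsilon — does not account for density above water, decolorizes bromine, burns with sooty flame, UV-active, soluble in water, effervesces with carbonate
(E) compound lambda — density above water ✗; decolorizes bromine ✗; burns with sooty flame ✗; positive Tollens' ✓; UV-active ✗; soluble in water ✗; positive iodoform ✗; effervesces with carbonate ✓
(F) compound delta — density above water ✓; decolorizes bromine ✓; burns with sooty flame ✓; positive Tollens' ✓; UV-active ✗; soluble in water ✓; positive iodoform ✓; effervesces with carbonate ✗
None of the listed candidates fits everything.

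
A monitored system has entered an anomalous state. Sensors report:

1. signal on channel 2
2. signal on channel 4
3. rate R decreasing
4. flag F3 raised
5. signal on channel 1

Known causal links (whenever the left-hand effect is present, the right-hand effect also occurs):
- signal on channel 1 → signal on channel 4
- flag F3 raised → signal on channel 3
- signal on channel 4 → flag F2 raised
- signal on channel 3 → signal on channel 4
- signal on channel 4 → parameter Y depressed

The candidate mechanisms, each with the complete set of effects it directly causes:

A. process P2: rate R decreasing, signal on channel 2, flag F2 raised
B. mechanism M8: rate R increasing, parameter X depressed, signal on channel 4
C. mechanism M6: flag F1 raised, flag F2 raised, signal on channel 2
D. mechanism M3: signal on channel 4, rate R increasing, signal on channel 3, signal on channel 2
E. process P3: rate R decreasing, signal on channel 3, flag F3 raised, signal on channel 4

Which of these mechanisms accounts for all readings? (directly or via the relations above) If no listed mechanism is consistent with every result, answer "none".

For each candidate, compare predicted effects to what was observed:
(A) process P2 — does not account for signal on channel 4, flag F3 raised, signal on channel 1
(B) mechanism M8 — signal on channel 2 ✗; signal on channel 4 ✓; rate R decreasing ✗; flag F3 raised ✗; signal on channel 1 ✗
(C) mechanism M6 — does not account for signal on channel 4, rate R decreasing, flag F3 raised, signal on channel 1
(D) mechanism M3 — signal on channel 2 ✓; signal on channel 4 ✓; rate R decreasing ✗; flag F3 raised ✗; signal on channel 1 ✗
(E) process P3 — signal on channel 2 ✗; signal on channel 4 ✓; rate R decreasing ✓; flag F3 raised ✓; signal on channel 1 ✗
None of the listed candidates fits everything.

none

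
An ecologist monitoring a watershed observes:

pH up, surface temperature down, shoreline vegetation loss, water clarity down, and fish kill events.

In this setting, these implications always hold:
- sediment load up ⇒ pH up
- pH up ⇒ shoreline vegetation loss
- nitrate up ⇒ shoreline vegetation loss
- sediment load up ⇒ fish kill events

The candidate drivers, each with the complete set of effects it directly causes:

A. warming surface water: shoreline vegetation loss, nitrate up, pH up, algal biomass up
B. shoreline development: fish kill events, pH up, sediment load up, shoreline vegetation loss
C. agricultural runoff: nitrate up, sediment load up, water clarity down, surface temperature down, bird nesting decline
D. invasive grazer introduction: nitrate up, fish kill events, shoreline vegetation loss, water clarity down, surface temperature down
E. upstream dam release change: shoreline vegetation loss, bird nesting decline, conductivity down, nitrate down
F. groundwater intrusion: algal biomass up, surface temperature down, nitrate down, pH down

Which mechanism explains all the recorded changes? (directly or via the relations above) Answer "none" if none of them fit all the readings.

Testing each hypothesis:
(A) warming surface water — does not account for surface temperature down, water clarity down, fish kill events
(B) shoreline development — does not account for surface temperature down, water clarity down
(C) agricultural runoff — accounts for every observation (pH up through sediment load up → pH up)
(D) invasive grazer introduction — pH up miss; surface temperature down match; shoreline vegetation loss match; water clarity down match; fish kill events match
(E) upstream dam release change — does not account for pH up, surface temperature down, water clarity down, fish kill events
(F) groundwater intrusion — pH up miss; surface temperature down match; shoreline vegetation loss miss; water clarity down miss; fish kill events miss
(C) alone accounts for all the evidence.

C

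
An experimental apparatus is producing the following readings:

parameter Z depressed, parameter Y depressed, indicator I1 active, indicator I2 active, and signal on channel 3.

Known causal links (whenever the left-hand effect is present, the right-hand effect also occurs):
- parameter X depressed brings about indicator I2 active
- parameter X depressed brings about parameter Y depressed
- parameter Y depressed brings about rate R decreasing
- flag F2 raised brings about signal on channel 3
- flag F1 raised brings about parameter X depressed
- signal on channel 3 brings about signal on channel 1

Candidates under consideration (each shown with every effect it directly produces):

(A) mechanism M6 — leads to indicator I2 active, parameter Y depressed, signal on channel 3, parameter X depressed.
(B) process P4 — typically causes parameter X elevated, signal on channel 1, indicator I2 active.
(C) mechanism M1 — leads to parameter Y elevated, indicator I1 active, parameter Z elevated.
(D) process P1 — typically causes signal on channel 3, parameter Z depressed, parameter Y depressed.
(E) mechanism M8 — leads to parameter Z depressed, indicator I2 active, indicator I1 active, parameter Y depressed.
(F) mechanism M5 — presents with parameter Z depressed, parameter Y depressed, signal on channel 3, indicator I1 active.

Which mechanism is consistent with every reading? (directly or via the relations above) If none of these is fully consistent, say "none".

none

Testing each hypothesis:
(A) mechanism M6 — does not account for parameter Z depressed, indicator I1 active
(B) process P4 — parameter Z depressed -; parameter Y depressed -; indicator I1 active -; indicator I2 active +; signal on channel 3 -
(C) mechanism M1 — fails on parameter Z depressed, parameter Y depressed, indicator I2 active, signal on channel 3 (predicts parameter Z elevated, not parameter Z depressed; predicts parameter Y elevated, not parameter Y depressed)
(D) process P1 — parameter Z depressed +; parameter Y depressed +; indicator I1 active -; indicator I2 active -; signal on channel 3 +
(E) mechanism M8 — parameter Z depressed +; parameter Y depressed +; indicator I1 active +; indicator I2 active +; signal on channel 3 -
(F) mechanism M5 — parameter Z depressed +; parameter Y depressed +; indicator I1 active +; indicator I2 active -; signal on channel 3 +
Every candidate fails on at least one observation.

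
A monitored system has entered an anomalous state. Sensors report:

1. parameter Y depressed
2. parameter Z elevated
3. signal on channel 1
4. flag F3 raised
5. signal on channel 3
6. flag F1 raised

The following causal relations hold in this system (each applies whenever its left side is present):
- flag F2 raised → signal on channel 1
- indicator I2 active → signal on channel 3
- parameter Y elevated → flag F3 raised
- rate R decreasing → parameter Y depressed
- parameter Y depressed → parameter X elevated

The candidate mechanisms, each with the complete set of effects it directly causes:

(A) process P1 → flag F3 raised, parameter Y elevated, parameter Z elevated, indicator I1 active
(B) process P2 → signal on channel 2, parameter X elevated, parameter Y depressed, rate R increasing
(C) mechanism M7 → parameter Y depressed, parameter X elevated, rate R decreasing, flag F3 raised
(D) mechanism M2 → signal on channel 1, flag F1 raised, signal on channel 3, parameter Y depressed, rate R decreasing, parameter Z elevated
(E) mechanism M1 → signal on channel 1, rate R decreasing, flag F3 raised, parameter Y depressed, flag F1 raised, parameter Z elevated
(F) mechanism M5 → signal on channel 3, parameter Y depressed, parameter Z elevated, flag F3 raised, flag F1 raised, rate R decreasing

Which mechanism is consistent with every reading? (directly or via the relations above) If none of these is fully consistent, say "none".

none

For each candidate, compare predicted effects to what was observed:
(A) process P1 — fails on parameter Y depressed, signal on channel 1, signal on channel 3, flag F1 raised (predicts parameter Y elevated, not parameter Y depressed)
(B) process P2 — parameter Y depressed yes; parameter Z elevated NO; signal on channel 1 NO; flag F3 raised NO; signal on channel 3 NO; flag F1 raised NO
(C) mechanism M7 — does not account for parameter Z elevated, signal on channel 1, signal on channel 3, flag F1 raised
(D) mechanism M2 — parameter Y depressed yes; parameter Z elevated yes; signal on channel 1 yes; flag F3 raised NO; signal on channel 3 yes; flag F1 raised yes
(E) mechanism M1 — parameter Y depressed yes; parameter Z elevated yes; signal on channel 1 yes; flag F3 raised yes; signal on channel 3 NO; flag F1 raised yes
(F) mechanism M5 — does not account for signal on channel 1
Every candidate fails on at least one observation.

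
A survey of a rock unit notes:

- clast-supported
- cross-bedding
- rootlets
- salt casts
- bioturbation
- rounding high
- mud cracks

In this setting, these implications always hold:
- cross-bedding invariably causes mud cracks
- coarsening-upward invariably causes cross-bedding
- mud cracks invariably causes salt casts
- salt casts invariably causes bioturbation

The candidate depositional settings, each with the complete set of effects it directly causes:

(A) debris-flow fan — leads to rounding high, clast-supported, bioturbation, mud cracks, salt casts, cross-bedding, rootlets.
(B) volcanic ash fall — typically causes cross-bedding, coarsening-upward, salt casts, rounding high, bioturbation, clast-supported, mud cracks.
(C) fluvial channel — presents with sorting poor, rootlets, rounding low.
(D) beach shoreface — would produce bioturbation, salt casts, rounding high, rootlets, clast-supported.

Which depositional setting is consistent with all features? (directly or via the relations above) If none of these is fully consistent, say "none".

For each candidate, compare predicted effects to what was observed:
(A) debris-flow fan — clast-supported match; cross-bedding match; rootlets match; salt casts match; bioturbation match; rounding high match; mud cracks match
(B) volcanic ash fall — clast-supported match; cross-bedding match; rootlets miss; salt casts match; bioturbation match; rounding high match; mud cracks match
(C) fluvial channel — clast-supported miss; cross-bedding miss; rootlets match; salt casts miss; bioturbation miss; rounding high miss; mud cracks miss
(D) beach shoreface — clast-supported match; cross-bedding miss; rootlets match; salt casts match; bioturbation match; rounding high match; mud cracks miss
(A) is the only candidate with no mismatches.

A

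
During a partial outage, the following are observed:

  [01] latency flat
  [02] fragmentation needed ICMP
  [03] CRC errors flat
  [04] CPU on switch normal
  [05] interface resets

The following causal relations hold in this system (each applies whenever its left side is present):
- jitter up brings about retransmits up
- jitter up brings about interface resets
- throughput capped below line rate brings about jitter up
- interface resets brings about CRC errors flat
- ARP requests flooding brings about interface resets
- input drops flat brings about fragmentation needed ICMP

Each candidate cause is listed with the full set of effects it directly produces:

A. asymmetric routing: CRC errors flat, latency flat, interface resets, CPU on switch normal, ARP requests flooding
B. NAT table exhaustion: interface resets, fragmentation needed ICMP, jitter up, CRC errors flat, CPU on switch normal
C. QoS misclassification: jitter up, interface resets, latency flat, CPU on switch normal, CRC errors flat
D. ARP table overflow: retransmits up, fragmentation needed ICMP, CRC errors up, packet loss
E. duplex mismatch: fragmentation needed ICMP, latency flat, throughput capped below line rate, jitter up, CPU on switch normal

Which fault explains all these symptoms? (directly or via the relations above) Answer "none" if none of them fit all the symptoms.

E

Per-candidate check:
(A) asymmetric routing — does not account for fragmentation needed ICMP
(B) NAT table exhaustion — does not account for latency flat
(C) QoS misclassification — does not account for fragmentation needed ICMP
(D) ARP table overflow — latency flat -; fragmentation needed ICMP +; CRC errors flat -; CPU on switch normal -; interface resets -
(E) duplex mismatch — accounts for every observation (CRC errors flat by jitter up → interface resets → CRC errors flat)
(E) is the only candidate with no mismatches.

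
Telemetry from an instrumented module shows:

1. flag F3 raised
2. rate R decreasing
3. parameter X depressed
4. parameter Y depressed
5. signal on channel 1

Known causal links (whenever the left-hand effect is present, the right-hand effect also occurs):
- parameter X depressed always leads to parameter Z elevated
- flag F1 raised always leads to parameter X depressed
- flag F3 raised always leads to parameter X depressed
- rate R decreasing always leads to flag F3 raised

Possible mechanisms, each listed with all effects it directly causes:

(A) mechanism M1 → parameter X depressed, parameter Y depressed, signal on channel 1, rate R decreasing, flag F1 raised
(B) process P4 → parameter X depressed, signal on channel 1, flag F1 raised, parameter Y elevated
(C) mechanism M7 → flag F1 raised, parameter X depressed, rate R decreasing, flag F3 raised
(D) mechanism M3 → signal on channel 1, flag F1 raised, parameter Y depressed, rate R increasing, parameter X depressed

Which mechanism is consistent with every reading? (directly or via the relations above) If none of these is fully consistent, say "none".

Checking each candidate against the observations:
(A) mechanism M1 — accounts for every observation (flag F3 raised through rate R decreasing → flag F3 raised)
(B) process P4 — flag F3 raised ✗; rate R decreasing ✗; parameter X depressed ✓; parameter Y depressed ✗; signal on channel 1 ✓
(C) mechanism M7 — flag F3 raised ✓; rate R decreasing ✓; parameter X depressed ✓; parameter Y depressed ✗; signal on channel 1 ✗
(D) mechanism M3 — flag F3 raised ✗; rate R decreasing ✗; parameter X depressed ✓; parameter Y depressed ✓; signal on channel 1 ✓
(A) is the only candidate with no mismatches.

A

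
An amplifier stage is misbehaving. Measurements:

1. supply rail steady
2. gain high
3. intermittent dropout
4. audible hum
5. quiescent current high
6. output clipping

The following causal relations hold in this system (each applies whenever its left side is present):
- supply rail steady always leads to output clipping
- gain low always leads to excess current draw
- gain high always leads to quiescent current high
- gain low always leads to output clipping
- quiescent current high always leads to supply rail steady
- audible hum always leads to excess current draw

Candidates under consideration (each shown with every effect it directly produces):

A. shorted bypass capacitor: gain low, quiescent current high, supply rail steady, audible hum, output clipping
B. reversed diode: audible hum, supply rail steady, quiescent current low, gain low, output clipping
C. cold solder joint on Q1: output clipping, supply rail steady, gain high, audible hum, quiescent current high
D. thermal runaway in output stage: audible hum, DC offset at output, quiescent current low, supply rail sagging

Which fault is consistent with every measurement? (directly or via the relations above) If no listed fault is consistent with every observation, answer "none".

none

Per-candidate check:
(A) shorted bypass capacitor — supply rail steady +; gain high -; intermittent dropout -; audible hum +; quiescent current high +; output clipping +
(B) reversed diode — fails on gain high, intermittent dropout, quiescent current high (predicts gain low, not gain high; predicts quiescent current low, not quiescent current high)
(C) cold solder joint on Q1 — does not account for intermittent dropout
(D) thermal runaway in output stage — supply rail steady -; gain high -; intermittent dropout -; audible hum +; quiescent current high -; output clipping -
None of the listed candidates fits everything.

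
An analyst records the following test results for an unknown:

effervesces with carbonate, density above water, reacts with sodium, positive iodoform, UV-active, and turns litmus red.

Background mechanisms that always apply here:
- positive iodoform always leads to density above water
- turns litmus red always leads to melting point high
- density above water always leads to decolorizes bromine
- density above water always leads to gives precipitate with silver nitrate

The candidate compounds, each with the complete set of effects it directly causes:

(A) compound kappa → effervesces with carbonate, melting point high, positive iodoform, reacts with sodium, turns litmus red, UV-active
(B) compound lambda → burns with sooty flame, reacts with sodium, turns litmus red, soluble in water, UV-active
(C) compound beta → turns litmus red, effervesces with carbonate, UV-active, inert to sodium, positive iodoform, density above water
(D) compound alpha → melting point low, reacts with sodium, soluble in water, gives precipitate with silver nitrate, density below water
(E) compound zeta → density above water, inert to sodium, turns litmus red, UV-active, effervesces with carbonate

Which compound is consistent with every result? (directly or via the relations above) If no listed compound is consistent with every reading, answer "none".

A

For each candidate, compare predicted effects to what was observed:
(A) compound kappa — effervesces with carbonate match; density above water match (via positive iodoform → density above water); reacts with sodium match; positive iodoform match; UV-active match; turns litmus red match
(B) compound lambda — does not account for effervesces with carbonate, density above water, positive iodoform
(C) compound beta — effervesces with carbonate match; density above water match; reacts with sodium miss; positive iodoform match; UV-active match; turns litmus red match
(D) compound alpha — effervesces with carbonate miss; density above water miss; reacts with sodium match; positive iodoform miss; UV-active miss; turns litmus red miss
(E) compound zeta — effervesces with carbonate match; density above water match; reacts with sodium miss; positive iodoform miss; UV-active match; turns litmus red match
(A) alone accounts for all the evidence.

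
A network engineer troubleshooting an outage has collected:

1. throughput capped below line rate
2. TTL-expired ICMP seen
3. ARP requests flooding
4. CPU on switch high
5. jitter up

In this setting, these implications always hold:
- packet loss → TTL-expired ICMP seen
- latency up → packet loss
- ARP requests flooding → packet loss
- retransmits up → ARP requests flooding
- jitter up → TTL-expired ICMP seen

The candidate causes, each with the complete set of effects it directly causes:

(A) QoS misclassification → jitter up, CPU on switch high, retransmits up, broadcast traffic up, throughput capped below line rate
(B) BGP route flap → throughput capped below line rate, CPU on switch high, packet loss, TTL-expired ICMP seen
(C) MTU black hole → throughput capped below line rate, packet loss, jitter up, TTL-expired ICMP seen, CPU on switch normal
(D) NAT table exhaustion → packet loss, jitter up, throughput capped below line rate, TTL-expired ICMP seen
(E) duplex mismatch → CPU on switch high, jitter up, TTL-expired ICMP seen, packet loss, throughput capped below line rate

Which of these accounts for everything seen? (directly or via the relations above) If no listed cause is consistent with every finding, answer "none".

A

Testing each hypothesis:
(A) QoS misclassification — accounts for every observation (TTL-expired ICMP seen by jitter up → TTL-expired ICMP seen)
(B) BGP route flap — throughput capped below line rate ✓; TTL-expired ICMP seen ✓; ARP requests flooding ✗; CPU on switch high ✓; jitter up ✗
(C) MTU black hole — throughput capped below line rate ✓; TTL-expired ICMP seen ✓; ARP requests flooding ✗; CPU on switch high ✗; jitter up ✓
(D) NAT table exhaustion — throughput capped below line rate ✓; TTL-expired ICMP seen ✓; ARP requests flooding ✗; CPU on switch high ✗; jitter up ✓
(E) duplex mismatch — throughput capped below line rate ✓; TTL-expired ICMP seen ✓; ARP requests flooding ✗; CPU on switch high ✓; jitter up ✓
(A) is the only candidate with no mismatches.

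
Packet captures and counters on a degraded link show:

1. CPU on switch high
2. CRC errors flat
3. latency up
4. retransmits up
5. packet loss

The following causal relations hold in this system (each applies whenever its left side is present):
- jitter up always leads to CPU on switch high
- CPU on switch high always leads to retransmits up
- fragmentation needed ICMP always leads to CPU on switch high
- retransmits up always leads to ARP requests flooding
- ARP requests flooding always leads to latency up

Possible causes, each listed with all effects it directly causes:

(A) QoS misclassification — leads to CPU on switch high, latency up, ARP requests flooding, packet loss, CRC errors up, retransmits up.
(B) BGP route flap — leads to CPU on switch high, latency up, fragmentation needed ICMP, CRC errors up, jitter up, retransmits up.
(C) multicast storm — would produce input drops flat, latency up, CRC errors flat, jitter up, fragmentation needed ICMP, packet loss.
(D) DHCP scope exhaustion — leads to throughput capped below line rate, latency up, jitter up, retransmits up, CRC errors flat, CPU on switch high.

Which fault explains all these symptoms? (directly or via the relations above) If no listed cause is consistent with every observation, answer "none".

C

For each candidate, compare predicted effects to what was observed:
(A) QoS misclassification — CPU on switch high ✓; CRC errors flat ✗; latency up ✓; retransmits up ✓; packet loss ✓
(B) BGP route flap — fails on CRC errors flat, packet loss (predicts CRC errors up, not CRC errors flat)
(C) multicast storm — accounts for every observation (CPU on switch high by jitter up → CPU on switch high)
(D) DHCP scope exhaustion — does not account for packet loss
(C) alone accounts for all the evidence.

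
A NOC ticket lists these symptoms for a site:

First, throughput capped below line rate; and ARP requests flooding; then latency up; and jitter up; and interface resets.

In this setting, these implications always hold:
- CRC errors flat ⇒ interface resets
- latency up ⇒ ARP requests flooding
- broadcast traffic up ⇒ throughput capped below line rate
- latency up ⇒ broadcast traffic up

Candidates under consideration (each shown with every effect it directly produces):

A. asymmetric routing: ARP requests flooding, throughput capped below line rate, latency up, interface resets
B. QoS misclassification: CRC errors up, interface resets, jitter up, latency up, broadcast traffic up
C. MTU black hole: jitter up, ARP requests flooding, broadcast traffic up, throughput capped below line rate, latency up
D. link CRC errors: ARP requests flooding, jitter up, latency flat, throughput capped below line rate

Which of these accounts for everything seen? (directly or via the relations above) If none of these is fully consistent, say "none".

B

Testing each hypothesis:
(A) asymmetric routing — throughput capped below line rate match; ARP requests flooding match; latency up match; jitter up miss; interface resets match
(B) QoS misclassification — throughput capped below line rate match (via broadcast traffic up → throughput capped below line rate); ARP requests flooding match (via latency up → ARP requests flooding); latency up match; jitter up match; interface resets match
(C) MTU black hole — throughput capped below line rate match; ARP requests flooding match; latency up match; jitter up match; interface resets miss
(D) link CRC errors — throughput capped below line rate match; ARP requests flooding match; latency up miss; jitter up match; interface resets miss
(B) alone accounts for all the evidence.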